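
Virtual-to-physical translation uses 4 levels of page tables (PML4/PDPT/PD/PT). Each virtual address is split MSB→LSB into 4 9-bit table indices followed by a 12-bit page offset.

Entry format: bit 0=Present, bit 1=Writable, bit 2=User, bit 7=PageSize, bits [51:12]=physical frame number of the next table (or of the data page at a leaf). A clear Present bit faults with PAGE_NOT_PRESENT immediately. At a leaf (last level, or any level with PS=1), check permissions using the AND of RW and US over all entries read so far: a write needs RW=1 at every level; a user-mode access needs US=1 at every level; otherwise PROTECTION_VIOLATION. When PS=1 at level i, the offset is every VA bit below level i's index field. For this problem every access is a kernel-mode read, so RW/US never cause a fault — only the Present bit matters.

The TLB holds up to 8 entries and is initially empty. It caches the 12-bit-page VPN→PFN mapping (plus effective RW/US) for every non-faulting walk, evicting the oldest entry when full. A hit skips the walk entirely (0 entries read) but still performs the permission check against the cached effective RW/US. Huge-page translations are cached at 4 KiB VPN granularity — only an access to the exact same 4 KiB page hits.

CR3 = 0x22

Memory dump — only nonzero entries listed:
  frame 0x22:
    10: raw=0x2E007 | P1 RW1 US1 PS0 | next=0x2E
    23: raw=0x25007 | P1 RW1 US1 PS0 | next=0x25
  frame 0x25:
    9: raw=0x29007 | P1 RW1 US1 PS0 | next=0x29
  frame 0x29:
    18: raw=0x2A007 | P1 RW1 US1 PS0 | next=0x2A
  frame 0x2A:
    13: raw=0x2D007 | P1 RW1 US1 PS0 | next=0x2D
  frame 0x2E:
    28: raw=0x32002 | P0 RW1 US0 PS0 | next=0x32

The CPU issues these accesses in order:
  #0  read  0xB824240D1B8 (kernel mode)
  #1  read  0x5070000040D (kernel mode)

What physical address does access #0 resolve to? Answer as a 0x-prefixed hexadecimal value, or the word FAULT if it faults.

Per-access translation:
#0 VA=0xB824240D1B8 (r,kernel):
  L0: frame=0x22 idx=23 entry=0x25007 [P=1 RW=1 US=1 PS=0]
  L1: frame=0x25 idx=9 entry=0x29007 [P=1 RW=1 US=1 PS=0]
  L2: frame=0x29 idx=18 entry=0x2A007 [P=1 RW=1 US=1 PS=0]
  L3: frame=0x2A idx=13 entry=0x2D007 [P=1 RW=1 US=1 PS=0]
  ✓ 0x2D1B8  — 4 lookups
#1 VA=0x5070000040D (r,kernel):
  L0: frame=0x22 idx=10 entry=0x2E007 [P=1 RW=1 US=1 PS=0]
  L1: frame=0x2E idx=28 entry=0x32002 [P=0 RW=1 US=0 PS=0]
  ✗ PAGE_NOT_PRESENT  [2 reads]

Access #0 PA: 0x2D1B8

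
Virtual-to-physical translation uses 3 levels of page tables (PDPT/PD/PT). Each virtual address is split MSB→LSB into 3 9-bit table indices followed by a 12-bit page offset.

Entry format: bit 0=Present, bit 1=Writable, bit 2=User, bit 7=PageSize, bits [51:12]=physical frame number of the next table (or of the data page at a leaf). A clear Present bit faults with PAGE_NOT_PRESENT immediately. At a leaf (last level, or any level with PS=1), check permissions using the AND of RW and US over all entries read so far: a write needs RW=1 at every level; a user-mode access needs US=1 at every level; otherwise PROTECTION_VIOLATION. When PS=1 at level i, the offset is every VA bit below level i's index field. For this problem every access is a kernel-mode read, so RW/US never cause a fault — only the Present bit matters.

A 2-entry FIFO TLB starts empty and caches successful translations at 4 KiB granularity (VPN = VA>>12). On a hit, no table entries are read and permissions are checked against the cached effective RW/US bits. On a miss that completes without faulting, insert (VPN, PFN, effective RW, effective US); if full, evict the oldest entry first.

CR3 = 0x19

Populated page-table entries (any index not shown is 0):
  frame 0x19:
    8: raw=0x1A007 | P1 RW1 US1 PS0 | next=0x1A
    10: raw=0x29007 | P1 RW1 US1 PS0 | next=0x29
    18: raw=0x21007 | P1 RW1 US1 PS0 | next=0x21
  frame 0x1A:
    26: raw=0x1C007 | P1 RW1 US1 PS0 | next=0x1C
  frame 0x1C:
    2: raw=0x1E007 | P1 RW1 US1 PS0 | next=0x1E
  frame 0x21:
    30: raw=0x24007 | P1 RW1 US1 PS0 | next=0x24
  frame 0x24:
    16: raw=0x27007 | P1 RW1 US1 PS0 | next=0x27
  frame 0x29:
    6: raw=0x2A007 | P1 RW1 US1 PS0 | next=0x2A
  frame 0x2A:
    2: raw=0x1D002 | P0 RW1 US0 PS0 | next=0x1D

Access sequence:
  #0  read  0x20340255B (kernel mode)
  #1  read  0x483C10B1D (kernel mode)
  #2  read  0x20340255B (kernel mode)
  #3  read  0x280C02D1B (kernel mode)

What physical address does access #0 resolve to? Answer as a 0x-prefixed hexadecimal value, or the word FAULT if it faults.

Per-access translation:
#0 VA=0x20340255B (r,kernel):
  L0: frame=0x19 idx=8 entry=0x1A007 [P=1 RW=1 US=1 PS=0]
  L1: frame=0x1A idx=26 entry=0x1C007 [P=1 RW=1 US=1 PS=0]
  L2: frame=0x1C idx=2 entry=0x1E007 [P=1 RW=1 US=1 PS=0]
  ✓ 0x1E55B  — 3 lookups
#1 VA=0x483C10B1D (r,kernel):
  L0: frame=0x19 idx=18 entry=0x21007 [P=1 RW=1 US=1 PS=0]
  L1: frame=0x21 idx=30 entry=0x24007 [P=1 RW=1 US=1 PS=0]
  L2: frame=0x24 idx=16 entry=0x27007 [P=1 RW=1 US=1 PS=0]
  ✓ 0x27B1D  — 3 lookups
#2 VA=0x20340255B (r,kernel):
  TLB hit vpn=0x203402 → PA=0x1E55B
#3 VA=0x280C02D1B (r,kernel):
  L0: frame=0x19 idx=10 entry=0x29007 [P=1 RW=1 US=1 PS=0]
  L1: frame=0x29 idx=6 entry=0x2A007 [P=1 RW=1 US=1 PS=0]
  L2: frame=0x2A idx=2 entry=0x1D002 [P=0 RW=1 US=0 PS=0]
  ✗ PAGE_NOT_PRESENT  [3 reads]

Access #0 PA: 0x1E55B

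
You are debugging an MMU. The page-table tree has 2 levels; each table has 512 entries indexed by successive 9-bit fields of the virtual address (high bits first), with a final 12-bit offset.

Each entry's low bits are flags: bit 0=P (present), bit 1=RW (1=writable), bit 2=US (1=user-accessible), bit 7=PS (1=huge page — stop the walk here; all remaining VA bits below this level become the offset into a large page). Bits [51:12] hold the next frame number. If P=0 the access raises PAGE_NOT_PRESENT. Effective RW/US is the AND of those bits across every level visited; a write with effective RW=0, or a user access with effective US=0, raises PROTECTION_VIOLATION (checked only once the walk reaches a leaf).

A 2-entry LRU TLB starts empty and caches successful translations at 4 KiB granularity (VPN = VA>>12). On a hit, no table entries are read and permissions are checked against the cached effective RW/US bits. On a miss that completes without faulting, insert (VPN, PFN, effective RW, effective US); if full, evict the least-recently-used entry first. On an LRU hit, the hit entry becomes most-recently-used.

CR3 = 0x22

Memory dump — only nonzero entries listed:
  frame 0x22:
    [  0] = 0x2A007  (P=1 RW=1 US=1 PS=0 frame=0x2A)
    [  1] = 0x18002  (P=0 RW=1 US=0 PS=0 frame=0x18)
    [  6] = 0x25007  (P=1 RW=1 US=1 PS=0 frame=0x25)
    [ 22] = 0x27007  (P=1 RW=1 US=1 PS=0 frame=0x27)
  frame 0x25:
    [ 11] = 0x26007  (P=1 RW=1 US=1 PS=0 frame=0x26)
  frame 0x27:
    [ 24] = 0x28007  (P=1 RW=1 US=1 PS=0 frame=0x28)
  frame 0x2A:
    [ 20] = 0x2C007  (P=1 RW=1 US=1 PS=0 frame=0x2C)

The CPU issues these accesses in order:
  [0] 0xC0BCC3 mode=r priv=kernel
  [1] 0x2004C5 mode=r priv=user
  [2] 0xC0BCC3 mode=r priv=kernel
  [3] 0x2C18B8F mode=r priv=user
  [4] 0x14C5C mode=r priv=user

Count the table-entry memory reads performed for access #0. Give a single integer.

Per-access translation:
#0 VA=0xC0BCC3 (r,kernel):
  lvl0: tbl 0x22, slot 6 ⇒ 0x25007 (P1/RW1/US1/PS0)
  lvl1: tbl 0x25, slot 11 ⇒ 0x26007 (P1/RW1/US1/PS0)
  ⇒ phys 0x26CC3  [2 reads]
#1 VA=0x2004C5 (r,user):
  lvl0: tbl 0x22, slot 1 ⇒ 0x18002 (P0/RW1/US0/PS0)
  ✗ PAGE_NOT_PRESENT  [1 reads]
#2 VA=0xC0BCC3 (r,kernel):
  TLB hit vpn=0xC0B → PA=0x26CC3
#3 VA=0x2C18B8F (r,user):
  lvl0: tbl 0x22, slot 22 ⇒ 0x27007 (P1/RW1/US1/PS0)
  lvl1: tbl 0x27, slot 24 ⇒ 0x28007 (P1/RW1/US1/PS0)
  ⇒ phys 0x28B8F  [2 reads]
#4 VA=0x14C5C (r,user):
  lvl0: tbl 0x22, slot 0 ⇒ 0x2A007 (P1/RW1/US1/PS0)
  lvl1: tbl 0x2A, slot 20 ⇒ 0x2C007 (P1/RW1/US1/PS0)
  ⇒ phys 0x2CC5C  [2 reads]

Entries read for #0: 2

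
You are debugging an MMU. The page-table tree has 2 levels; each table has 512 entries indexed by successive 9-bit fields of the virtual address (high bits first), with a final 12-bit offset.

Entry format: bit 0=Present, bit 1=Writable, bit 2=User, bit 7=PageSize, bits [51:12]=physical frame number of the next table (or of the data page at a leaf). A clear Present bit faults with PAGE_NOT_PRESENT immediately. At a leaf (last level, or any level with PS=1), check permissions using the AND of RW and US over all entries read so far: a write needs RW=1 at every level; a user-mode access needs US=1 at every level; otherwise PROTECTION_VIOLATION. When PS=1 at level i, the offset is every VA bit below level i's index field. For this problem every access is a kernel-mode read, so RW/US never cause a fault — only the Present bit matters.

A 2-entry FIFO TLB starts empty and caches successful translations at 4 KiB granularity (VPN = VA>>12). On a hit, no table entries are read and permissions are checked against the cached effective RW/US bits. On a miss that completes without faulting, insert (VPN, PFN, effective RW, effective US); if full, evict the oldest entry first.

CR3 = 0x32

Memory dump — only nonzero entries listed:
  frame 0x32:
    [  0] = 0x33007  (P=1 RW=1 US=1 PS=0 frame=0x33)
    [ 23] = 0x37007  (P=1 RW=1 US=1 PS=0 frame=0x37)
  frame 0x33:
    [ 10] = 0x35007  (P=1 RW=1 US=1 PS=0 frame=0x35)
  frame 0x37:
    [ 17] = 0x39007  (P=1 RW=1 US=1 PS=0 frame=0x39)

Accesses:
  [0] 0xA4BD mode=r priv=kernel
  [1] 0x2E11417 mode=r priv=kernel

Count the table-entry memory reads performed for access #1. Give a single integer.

Per-access translation:
#0 VA=0xA4BD (r,kernel):
  L0 @0x32[0] → 0x33007  P=1,RW=1,US=1,PS=0
  L1 @0x33[10] → 0x35007  P=1,RW=1,US=1,PS=0
  ⇒ phys 0x354BD  [2 reads]
#1 VA=0x2E11417 (r,kernel):
  L0 @0x32[23] → 0x37007  P=1,RW=1,US=1,PS=0
  L1 @0x37[17] → 0x39007  P=1,RW=1,US=1,PS=0
  ⇒ phys 0x39417  [2 reads]

Entries read for #1: 2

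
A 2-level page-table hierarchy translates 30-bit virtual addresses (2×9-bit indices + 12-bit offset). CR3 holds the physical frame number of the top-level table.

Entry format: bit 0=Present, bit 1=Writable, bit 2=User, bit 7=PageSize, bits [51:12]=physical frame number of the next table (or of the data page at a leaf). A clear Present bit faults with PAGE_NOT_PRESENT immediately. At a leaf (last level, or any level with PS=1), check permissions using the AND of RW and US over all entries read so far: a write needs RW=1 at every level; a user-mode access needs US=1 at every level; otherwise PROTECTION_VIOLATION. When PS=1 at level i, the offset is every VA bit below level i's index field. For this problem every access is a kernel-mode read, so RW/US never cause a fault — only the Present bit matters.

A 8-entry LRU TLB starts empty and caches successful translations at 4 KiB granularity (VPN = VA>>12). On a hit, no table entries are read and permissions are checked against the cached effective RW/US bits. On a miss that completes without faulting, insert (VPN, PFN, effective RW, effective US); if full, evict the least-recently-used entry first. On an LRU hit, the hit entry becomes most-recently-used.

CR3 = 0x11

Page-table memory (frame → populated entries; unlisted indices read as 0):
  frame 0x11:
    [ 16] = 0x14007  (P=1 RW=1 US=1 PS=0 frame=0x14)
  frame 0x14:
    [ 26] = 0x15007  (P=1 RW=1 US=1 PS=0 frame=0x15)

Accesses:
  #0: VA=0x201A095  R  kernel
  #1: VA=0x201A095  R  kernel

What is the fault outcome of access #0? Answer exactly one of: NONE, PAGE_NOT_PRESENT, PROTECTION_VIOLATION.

Per-access translation:
#0 VA=0x201A095 (r,kernel):
  [0] read 0x11 idx=16: raw=0x14007 flags P=1 W=1 U=1 S=0
  [1] read 0x14 idx=26: raw=0x15007 flags P=1 W=1 U=1 S=0
  ⇒ phys 0x15095  [2 reads]
#1 VA=0x201A095 (r,kernel):
  TLB hit vpn=0x201A → PA=0x15095

Access #0 fault: NONE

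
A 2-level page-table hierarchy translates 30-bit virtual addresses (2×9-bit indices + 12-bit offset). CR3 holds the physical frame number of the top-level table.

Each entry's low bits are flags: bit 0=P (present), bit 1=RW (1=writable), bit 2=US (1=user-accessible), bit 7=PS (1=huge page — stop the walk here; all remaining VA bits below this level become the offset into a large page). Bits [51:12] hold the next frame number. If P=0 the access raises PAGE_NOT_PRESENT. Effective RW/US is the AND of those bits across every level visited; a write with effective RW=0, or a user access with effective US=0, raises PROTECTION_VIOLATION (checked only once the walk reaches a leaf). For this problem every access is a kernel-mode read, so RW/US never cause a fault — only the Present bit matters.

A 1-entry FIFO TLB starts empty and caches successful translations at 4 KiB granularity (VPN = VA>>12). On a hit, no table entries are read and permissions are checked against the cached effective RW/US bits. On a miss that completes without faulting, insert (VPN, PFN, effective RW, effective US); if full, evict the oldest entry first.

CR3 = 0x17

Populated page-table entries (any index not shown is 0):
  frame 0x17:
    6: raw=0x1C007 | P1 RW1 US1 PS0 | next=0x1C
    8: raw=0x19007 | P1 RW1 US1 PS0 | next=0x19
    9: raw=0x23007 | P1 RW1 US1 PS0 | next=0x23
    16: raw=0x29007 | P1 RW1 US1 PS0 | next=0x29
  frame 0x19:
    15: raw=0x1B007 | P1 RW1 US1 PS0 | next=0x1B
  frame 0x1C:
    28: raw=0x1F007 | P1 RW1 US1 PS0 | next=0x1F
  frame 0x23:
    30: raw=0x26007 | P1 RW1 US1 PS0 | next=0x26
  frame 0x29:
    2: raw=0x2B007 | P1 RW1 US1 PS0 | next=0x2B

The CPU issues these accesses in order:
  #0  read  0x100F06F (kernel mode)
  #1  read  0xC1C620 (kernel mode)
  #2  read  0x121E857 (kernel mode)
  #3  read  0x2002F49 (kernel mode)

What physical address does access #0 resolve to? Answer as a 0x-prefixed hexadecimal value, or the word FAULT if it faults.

Per-access translation:
#0 VA=0x100F06F (r,kernel):
  [0] read 0x17 idx=8: raw=0x19007 flags P=1 W=1 U=1 S=0
  [1] read 0x19 idx=15: raw=0x1B007 flags P=1 W=1 U=1 S=0
  → PA=0x1B06F  (2 entries read)
#1 VA=0xC1C620 (r,kernel):
  [0] read 0x17 idx=6: raw=0x1C007 flags P=1 W=1 U=1 S=0
  [1] read 0x1C idx=28: raw=0x1F007 flags P=1 W=1 U=1 S=0
  → PA=0x1F620  (2 entries read)
#2 VA=0x121E857 (r,kernel):
  [0] read 0x17 idx=9: raw=0x23007 flags P=1 W=1 U=1 S=0
  [1] read 0x23 idx=30: raw=0x26007 flags P=1 W=1 U=1 S=0
  → PA=0x26857  (2 entries read)
#3 VA=0x2002F49 (r,kernel):
  [0] read 0x17 idx=16: raw=0x29007 flags P=1 W=1 U=1 S=0
  [1] read 0x29 idx=2: raw=0x2B007 flags P=1 W=1 U=1 S=0
  → PA=0x2BF49  (2 entries read)

Access #0 PA: 0x1B06F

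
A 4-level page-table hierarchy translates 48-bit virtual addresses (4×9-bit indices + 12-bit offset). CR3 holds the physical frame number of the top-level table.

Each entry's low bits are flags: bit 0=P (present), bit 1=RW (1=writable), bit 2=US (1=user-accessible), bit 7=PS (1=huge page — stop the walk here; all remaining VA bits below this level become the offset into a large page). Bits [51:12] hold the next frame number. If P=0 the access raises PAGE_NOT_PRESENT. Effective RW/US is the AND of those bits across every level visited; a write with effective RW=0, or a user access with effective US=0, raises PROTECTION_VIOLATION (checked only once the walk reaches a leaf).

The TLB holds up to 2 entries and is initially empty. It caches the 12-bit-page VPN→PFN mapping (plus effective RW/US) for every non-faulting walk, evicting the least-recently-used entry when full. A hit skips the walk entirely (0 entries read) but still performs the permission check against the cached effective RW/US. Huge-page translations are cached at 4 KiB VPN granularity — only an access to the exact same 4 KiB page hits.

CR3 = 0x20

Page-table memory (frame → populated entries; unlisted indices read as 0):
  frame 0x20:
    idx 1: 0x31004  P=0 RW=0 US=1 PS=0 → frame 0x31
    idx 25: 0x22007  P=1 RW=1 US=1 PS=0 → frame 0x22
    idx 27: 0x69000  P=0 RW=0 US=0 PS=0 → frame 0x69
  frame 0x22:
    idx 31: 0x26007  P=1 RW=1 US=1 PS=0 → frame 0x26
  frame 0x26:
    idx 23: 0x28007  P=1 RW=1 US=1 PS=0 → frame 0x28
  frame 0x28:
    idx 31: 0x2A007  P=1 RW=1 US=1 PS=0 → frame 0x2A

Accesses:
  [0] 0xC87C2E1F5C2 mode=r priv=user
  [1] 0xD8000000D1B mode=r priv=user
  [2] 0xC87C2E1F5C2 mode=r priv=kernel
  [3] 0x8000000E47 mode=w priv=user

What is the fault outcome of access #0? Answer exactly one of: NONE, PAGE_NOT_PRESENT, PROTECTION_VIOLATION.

Per-access translation:
#0 VA=0xC87C2E1F5C2 (r,user):
  lvl0: tbl 0x20, slot 25 ⇒ 0x22007 (P1/RW1/US1/PS0)
  lvl1: tbl 0x22, slot 31 ⇒ 0x26007 (P1/RW1/US1/PS0)
  lvl2: tbl 0x26, slot 23 ⇒ 0x28007 (P1/RW1/US1/PS0)
  lvl3: tbl 0x28, slot 31 ⇒ 0x2A007 (P1/RW1/US1/PS0)
  → PA=0x2A5C2  (4 entries read)
#1 VA=0xD8000000D1B (r,user):
  lvl0: tbl 0x20, slot 27 ⇒ 0x69000 (P0/RW0/US0/PS0)
  → PAGE_NOT_PRESENT  (1 entries read)
#2 VA=0xC87C2E1F5C2 (r,kernel):
  TLB hit vpn=0xC87C2E1F → PA=0x2A5C2
#3 VA=0x8000000E47 (w,user):
  lvl0: tbl 0x20, slot 1 ⇒ 0x31004 (P0/RW0/US1/PS0)
  → PAGE_NOT_PRESENT  (1 entries read)

Access #0 fault: NONE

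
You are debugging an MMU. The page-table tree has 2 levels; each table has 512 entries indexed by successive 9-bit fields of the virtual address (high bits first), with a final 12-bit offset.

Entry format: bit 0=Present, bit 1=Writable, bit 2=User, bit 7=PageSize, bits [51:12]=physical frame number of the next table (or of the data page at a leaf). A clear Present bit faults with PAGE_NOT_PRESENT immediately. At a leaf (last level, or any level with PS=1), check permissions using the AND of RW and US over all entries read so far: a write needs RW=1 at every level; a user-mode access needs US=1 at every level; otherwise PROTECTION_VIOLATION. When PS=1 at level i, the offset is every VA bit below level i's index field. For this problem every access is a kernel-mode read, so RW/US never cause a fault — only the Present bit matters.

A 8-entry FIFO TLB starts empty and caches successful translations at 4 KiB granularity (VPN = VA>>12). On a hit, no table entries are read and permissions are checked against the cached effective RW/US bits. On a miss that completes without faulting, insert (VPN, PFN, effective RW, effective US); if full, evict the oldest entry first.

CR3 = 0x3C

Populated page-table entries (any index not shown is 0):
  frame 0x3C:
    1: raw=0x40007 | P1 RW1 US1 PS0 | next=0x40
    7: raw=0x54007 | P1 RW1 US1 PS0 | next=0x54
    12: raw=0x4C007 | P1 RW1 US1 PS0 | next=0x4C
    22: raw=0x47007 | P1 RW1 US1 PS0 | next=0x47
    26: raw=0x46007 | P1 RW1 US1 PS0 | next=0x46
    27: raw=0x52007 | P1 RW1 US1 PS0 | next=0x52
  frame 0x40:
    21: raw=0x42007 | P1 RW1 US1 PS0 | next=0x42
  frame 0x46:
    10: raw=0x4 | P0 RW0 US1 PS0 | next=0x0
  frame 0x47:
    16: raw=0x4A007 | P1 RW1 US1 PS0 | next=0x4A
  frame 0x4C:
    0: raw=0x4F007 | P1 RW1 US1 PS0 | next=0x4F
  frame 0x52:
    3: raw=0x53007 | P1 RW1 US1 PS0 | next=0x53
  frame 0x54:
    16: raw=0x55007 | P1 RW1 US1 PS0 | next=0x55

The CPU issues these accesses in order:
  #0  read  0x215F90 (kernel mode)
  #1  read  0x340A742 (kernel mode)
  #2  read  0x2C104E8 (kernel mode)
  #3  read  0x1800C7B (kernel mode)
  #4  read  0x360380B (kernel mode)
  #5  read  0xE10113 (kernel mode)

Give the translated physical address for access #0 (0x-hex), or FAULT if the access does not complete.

Per-access translation:
#0 VA=0x215F90 (r,kernel):
  L0 @0x3C[1] → 0x40007  P=1,RW=1,US=1,PS=0
  L1 @0x40[21] → 0x42007  P=1,RW=1,US=1,PS=0
  ⇒ phys 0x42F90  [2 reads]
#1 VA=0x340A742 (r,kernel):
  L0 @0x3C[26] → 0x46007  P=1,RW=1,US=1,PS=0
  L1 @0x46[10] → 0x4  P=0,RW=0,US=1,PS=0
  ✗ PAGE_NOT_PRESENT  [2 reads]
#2 VA=0x2C104E8 (r,kernel):
  L0 @0x3C[22] → 0x47007  P=1,RW=1,US=1,PS=0
  L1 @0x47[16] → 0x4A007  P=1,RW=1,US=1,PS=0
  ⇒ phys 0x4A4E8  [2 reads]
#3 VA=0x1800C7B (r,kernel):
  L0 @0x3C[12] → 0x4C007  P=1,RW=1,US=1,PS=0
  L1 @0x4C[0] → 0x4F007  P=1,RW=1,US=1,PS=0
  ⇒ phys 0x4FC7B  [2 reads]
#4 VA=0x360380B (r,kernel):
  L0 @0x3C[27] → 0x52007  P=1,RW=1,US=1,PS=0
  L1 @0x52[3] → 0x53007  P=1,RW=1,US=1,PS=0
  ⇒ phys 0x5380B  [2 reads]
#5 VA=0xE10113 (r,kernel):
  L0 @0x3C[7] → 0x54007  P=1,RW=1,US=1,PS=0
  L1 @0x54[16] → 0x55007  P=1,RW=1,US=1,PS=0
  ⇒ phys 0x55113  [2 reads]

Access #0 PA: 0x42F90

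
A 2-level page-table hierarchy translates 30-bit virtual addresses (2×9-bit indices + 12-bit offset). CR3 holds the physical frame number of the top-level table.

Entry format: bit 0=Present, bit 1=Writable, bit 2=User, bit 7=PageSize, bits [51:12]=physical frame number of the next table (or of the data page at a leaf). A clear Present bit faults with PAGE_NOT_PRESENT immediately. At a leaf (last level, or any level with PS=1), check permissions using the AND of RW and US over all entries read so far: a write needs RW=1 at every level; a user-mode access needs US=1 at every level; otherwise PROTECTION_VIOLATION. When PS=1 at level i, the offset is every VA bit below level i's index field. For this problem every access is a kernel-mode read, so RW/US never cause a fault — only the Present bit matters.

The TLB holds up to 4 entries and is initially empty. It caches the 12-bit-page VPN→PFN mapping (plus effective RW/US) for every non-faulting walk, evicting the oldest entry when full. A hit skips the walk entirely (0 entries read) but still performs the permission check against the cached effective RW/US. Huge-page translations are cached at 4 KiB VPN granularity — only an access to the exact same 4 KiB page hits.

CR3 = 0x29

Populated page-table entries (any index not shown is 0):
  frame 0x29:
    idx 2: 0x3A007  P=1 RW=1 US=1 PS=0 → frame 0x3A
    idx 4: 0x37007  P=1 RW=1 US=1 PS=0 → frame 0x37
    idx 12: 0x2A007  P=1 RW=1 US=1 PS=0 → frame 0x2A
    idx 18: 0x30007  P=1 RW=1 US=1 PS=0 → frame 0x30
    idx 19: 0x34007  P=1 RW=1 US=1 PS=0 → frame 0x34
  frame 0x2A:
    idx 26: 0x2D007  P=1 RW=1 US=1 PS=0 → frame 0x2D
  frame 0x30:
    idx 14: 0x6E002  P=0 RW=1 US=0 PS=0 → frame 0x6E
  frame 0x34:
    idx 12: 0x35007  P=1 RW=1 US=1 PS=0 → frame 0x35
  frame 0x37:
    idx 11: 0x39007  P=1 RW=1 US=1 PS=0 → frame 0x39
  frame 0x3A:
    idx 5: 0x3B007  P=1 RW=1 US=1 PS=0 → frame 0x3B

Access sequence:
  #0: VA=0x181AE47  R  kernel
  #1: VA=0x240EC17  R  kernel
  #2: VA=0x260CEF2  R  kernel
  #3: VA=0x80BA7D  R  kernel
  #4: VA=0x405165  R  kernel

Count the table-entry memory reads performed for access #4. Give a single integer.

Walk each access:
#0 VA=0x181AE47 (r,kernel):
  L0: frame=0x29 idx=12 entry=0x2A007 [P=1 RW=1 US=1 PS=0]
  L1: frame=0x2A idx=26 entry=0x2D007 [P=1 RW=1 US=1 PS=0]
  → PA=0x2DE47  (2 entries read)
#1 VA=0x240EC17 (r,kernel):
  L0: frame=0x29 idx=18 entry=0x30007 [P=1 RW=1 US=1 PS=0]
  L1: frame=0x30 idx=14 entry=0x6E002 [P=0 RW=1 US=0 PS=0]
  ⇒ fault: PAGE_NOT_PRESENT  — 2 lookups
#2 VA=0x260CEF2 (r,kernel):
  L0: frame=0x29 idx=19 entry=0x34007 [P=1 RW=1 US=1 PS=0]
  L1: frame=0x34 idx=12 entry=0x35007 [P=1 RW=1 US=1 PS=0]
  → PA=0x35EF2  (2 entries read)
#3 VA=0x80BA7D (r,kernel):
  L0: frame=0x29 idx=4 entry=0x37007 [P=1 RW=1 US=1 PS=0]
  L1: frame=0x37 idx=11 entry=0x39007 [P=1 RW=1 US=1 PS=0]
  → PA=0x39A7D  (2 entries read)
#4 VA=0x405165 (r,kernel):
  L0: frame=0x29 idx=2 entry=0x3A007 [P=1 RW=1 US=1 PS=0]
  L1: frame=0x3A idx=5 entry=0x3B007 [P=1 RW=1 US=1 PS=0]
  → PA=0x3B165  (2 entries read)

Entries read for #4: 2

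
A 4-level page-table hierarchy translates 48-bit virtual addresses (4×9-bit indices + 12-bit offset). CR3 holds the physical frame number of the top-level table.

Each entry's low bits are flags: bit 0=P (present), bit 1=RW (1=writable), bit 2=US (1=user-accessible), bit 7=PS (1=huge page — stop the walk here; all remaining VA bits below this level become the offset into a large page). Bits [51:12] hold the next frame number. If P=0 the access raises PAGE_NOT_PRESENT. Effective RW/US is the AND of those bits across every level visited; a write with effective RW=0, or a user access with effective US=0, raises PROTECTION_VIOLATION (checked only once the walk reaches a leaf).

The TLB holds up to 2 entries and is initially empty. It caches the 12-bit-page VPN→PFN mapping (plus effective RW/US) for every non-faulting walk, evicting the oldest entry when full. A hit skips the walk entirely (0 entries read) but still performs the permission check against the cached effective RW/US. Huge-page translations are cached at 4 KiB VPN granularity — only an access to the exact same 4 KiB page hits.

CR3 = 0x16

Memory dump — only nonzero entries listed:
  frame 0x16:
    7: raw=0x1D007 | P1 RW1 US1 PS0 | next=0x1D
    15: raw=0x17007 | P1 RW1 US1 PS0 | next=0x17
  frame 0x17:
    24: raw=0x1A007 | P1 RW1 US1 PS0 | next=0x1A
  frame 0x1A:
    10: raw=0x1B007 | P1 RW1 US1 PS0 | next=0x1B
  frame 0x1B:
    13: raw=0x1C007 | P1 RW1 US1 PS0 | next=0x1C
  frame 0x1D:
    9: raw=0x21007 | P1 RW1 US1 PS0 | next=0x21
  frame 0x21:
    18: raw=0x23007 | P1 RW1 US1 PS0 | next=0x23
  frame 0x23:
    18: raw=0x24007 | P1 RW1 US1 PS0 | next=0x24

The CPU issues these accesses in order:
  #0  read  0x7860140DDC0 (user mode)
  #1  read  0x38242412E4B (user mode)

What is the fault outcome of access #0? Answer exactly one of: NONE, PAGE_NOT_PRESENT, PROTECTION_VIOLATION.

Walk each access:
#0 VA=0x7860140DDC0 (r,user):
  [0] read 0x16 idx=15: raw=0x17007 flags P=1 W=1 U=1 S=0
  [1] read 0x17 idx=24: raw=0x1A007 flags P=1 W=1 U=1 S=0
  [2] read 0x1A idx=10: raw=0x1B007 flags P=1 W=1 U=1 S=0
  [3] read 0x1B idx=13: raw=0x1C007 flags P=1 W=1 U=1 S=0
  → PA=0x1CDC0  (4 entries read)
#1 VA=0x38242412E4B (r,user):
  [0] read 0x16 idx=7: raw=0x1D007 flags P=1 W=1 U=1 S=0
  [1] read 0x1D idx=9: raw=0x21007 flags P=1 W=1 U=1 S=0
  [2] read 0x21 idx=18: raw=0x23007 flags P=1 W=1 U=1 S=0
  [3] read 0x23 idx=18: raw=0x24007 flags P=1 W=1 U=1 S=0
  → PA=0x24E4B  (4 entries read)

Access #0 fault: NONE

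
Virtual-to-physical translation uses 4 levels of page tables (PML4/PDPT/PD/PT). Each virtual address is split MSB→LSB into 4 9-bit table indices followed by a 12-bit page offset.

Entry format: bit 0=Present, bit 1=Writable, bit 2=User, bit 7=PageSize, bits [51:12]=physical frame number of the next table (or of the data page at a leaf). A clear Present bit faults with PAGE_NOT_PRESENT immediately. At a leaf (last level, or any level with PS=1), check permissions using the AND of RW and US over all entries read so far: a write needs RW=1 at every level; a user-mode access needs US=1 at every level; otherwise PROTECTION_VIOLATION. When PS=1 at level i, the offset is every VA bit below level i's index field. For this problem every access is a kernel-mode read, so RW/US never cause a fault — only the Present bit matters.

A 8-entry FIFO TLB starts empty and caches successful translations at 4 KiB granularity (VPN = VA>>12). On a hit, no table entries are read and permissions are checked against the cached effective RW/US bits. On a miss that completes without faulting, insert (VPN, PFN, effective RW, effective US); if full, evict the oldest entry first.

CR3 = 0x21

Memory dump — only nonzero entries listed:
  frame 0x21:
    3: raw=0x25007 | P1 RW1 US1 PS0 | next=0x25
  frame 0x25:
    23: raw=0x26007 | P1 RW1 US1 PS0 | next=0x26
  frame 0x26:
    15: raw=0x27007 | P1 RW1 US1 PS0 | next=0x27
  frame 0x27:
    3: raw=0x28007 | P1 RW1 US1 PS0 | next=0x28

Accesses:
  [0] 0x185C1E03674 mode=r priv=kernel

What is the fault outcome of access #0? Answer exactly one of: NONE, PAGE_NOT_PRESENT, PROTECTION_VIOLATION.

Walk each access:
#0 VA=0x185C1E03674 (r,kernel):
  L0 @0x21[3] → 0x25007  P=1,RW=1,US=1,PS=0
  L1 @0x25[23] → 0x26007  P=1,RW=1,US=1,PS=0
  L2 @0x26[15] → 0x27007  P=1,RW=1,US=1,PS=0
  L3 @0x27[3] → 0x28007  P=1,RW=1,US=1,PS=0
  ✓ 0x28674  — 4 lookups

Access #0 fault: NONE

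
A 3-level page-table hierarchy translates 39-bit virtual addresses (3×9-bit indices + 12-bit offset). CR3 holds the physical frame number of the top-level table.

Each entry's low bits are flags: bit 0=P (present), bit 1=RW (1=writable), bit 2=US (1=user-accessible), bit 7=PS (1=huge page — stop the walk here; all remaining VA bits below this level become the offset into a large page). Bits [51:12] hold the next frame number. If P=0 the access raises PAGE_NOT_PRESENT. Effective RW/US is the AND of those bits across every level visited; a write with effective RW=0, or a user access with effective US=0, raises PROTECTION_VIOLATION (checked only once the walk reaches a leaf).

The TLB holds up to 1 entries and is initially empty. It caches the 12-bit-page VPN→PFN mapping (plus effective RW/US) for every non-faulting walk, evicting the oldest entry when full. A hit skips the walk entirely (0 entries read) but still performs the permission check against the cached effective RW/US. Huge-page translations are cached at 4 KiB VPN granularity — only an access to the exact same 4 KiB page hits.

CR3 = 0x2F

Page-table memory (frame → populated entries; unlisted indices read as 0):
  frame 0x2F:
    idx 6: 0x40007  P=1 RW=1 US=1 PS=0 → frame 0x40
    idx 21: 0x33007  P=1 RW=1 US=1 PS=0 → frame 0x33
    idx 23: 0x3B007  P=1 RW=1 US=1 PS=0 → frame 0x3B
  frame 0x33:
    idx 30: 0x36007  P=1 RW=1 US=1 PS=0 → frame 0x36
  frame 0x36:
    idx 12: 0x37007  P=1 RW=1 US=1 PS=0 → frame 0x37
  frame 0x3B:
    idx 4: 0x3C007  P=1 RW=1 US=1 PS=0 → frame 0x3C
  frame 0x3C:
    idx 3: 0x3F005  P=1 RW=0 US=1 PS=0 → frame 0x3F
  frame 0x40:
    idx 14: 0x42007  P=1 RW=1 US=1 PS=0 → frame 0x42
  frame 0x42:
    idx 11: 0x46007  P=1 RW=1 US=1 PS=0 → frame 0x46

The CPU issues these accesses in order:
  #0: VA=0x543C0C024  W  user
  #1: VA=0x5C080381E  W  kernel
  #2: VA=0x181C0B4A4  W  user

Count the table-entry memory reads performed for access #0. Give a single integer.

Walk each access:
#0 VA=0x543C0C024 (w,user):
  L0: frame=0x2F idx=21 entry=0x33007 [P=1 RW=1 US=1 PS=0]
  L1: frame=0x33 idx=30 entry=0x36007 [P=1 RW=1 US=1 PS=0]
  L2: frame=0x36 idx=12 entry=0x37007 [P=1 RW=1 US=1 PS=0]
  ⇒ phys 0x37024  [3 reads]
#1 VA=0x5C080381E (w,kernel):
  L0: frame=0x2F idx=23 entry=0x3B007 [P=1 RW=1 US=1 PS=0]
  L1: frame=0x3B idx=4 entry=0x3C007 [P=1 RW=1 US=1 PS=0]
  L2: frame=0x3C idx=3 entry=0x3F005 [P=1 RW=0 US=1 PS=0]
  ⇒ fault: PROTECTION_VIOLATION  — 3 lookups
#2 VA=0x181C0B4A4 (w,user):
  L0: frame=0x2F idx=6 entry=0x40007 [P=1 RW=1 US=1 PS=0]
  L1: frame=0x40 idx=14 entry=0x42007 [P=1 RW=1 US=1 PS=0]
  L2: frame=0x42 idx=11 entry=0x46007 [P=1 RW=1 US=1 PS=0]
  ⇒ phys 0x464A4  [3 reads]

Entries read for #0: 3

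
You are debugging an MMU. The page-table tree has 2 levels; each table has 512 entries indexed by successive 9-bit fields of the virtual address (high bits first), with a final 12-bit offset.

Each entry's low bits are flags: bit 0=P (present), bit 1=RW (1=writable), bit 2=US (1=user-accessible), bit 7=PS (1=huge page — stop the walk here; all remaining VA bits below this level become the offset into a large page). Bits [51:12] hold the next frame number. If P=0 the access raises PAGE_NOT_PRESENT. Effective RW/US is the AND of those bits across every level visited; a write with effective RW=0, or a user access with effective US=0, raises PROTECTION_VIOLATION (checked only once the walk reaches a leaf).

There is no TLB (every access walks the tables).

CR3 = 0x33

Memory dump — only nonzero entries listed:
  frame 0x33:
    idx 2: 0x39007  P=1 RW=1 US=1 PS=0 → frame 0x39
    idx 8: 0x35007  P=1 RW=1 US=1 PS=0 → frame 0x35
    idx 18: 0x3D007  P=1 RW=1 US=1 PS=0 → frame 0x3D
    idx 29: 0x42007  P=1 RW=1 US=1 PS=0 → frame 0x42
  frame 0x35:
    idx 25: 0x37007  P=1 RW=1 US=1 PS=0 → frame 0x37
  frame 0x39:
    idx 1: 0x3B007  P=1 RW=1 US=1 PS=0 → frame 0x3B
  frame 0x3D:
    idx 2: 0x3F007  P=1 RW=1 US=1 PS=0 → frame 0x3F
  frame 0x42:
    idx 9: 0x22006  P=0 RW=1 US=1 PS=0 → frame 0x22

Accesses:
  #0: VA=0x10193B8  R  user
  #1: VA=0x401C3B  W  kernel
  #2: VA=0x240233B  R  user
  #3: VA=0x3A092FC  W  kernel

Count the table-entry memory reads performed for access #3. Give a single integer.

Walk each access:
#0 VA=0x10193B8 (r,user):
  L0: frame=0x33 idx=8 entry=0x35007 [P=1 RW=1 US=1 PS=0]
  L1: frame=0x35 idx=25 entry=0x37007 [P=1 RW=1 US=1 PS=0]
  ✓ 0x373B8  — 2 lookups
#1 VA=0x401C3B (w,kernel):
  L0: frame=0x33 idx=2 entry=0x39007 [P=1 RW=1 US=1 PS=0]
  L1: frame=0x39 idx=1 entry=0x3B007 [P=1 RW=1 US=1 PS=0]
  ✓ 0x3BC3B  — 2 lookups
#2 VA=0x240233B (r,user):
  L0: frame=0x33 idx=18 entry=0x3D007 [P=1 RW=1 US=1 PS=0]
  L1: frame=0x3D idx=2 entry=0x3F007 [P=1 RW=1 US=1 PS=0]
  ✓ 0x3F33B  — 2 lookups
#3 VA=0x3A092FC (w,kernel):
  L0: frame=0x33 idx=29 entry=0x42007 [P=1 RW=1 US=1 PS=0]
  L1: frame=0x42 idx=9 entry=0x22006 [P=0 RW=1 US=1 PS=0]
  → PAGE_NOT_PRESENT  (2 entries read)

Entries read for #3: 2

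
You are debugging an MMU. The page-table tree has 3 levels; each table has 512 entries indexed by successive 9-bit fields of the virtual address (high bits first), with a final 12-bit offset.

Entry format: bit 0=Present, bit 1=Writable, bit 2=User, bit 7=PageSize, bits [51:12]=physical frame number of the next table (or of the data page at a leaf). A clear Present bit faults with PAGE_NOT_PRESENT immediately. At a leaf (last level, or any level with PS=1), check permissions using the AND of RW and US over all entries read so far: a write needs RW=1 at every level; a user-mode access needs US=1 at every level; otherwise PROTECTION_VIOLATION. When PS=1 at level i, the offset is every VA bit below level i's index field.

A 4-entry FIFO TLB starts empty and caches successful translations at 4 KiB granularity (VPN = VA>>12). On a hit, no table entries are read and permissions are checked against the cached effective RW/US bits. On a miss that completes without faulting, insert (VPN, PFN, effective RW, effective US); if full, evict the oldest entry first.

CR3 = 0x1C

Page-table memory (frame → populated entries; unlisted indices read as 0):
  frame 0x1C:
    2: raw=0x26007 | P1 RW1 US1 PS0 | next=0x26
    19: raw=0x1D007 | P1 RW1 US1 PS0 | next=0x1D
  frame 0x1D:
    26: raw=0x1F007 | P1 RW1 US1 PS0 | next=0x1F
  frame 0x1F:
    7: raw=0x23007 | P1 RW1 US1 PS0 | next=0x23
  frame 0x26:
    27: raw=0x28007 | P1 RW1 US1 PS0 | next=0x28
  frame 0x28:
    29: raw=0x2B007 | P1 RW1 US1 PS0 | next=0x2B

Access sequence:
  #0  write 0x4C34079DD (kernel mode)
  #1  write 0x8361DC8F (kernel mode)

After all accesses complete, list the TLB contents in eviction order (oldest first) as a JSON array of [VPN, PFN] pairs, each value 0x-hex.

Per-access translation:
#0 VA=0x4C34079DD (w,kernel):
  lvl0: tbl 0x1C, slot 19 ⇒ 0x1D007 (P1/RW1/US1/PS0)
  lvl1: tbl 0x1D, slot 26 ⇒ 0x1F007 (P1/RW1/US1/PS0)
  lvl2: tbl 0x1F, slot 7 ⇒ 0x23007 (P1/RW1/US1/PS0)
  ⇒ phys 0x239DD  [3 reads]
#1 VA=0x8361DC8F (w,kernel):
  lvl0: tbl 0x1C, slot 2 ⇒ 0x26007 (P1/RW1/US1/PS0)
  lvl1: tbl 0x26, slot 27 ⇒ 0x28007 (P1/RW1/US1/PS0)
  lvl2: tbl 0x28, slot 29 ⇒ 0x2B007 (P1/RW1/US1/PS0)
  ⇒ phys 0x2BC8F  [3 reads]

TLB: [["0x4C3407", "0x23"], ["0x8361D", "0x2B"]]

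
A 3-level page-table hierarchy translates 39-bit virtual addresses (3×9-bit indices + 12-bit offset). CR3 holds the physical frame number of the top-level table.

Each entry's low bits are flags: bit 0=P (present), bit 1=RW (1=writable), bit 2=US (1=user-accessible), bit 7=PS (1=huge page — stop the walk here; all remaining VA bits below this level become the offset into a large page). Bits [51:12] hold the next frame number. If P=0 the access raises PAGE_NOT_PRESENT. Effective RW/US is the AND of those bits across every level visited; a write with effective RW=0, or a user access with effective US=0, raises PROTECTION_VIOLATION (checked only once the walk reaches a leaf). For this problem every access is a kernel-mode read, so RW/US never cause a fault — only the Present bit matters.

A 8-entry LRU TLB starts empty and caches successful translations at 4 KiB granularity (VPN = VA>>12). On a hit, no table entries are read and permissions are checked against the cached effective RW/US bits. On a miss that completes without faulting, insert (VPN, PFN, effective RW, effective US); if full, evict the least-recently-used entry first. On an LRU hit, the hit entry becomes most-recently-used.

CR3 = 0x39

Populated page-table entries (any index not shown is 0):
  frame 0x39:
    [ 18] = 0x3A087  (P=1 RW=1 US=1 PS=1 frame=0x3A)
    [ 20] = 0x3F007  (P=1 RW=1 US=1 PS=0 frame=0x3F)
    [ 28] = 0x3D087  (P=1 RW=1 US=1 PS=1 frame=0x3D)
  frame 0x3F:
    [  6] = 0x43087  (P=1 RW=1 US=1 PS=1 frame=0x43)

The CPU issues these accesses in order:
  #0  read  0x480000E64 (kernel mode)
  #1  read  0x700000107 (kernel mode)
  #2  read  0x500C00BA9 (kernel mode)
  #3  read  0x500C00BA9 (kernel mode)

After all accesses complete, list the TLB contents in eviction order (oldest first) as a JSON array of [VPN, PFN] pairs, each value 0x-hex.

Walk each access:
#0 VA=0x480000E64 (r,kernel):
  lvl0: tbl 0x39, slot 18 ⇒ 0x3A087 (P1/RW1/US1/PS1)
  ⇒ phys 0x3AE64 (huge @L0)  [1 reads]
#1 VA=0x700000107 (r,kernel):
  lvl0: tbl 0x39, slot 28 ⇒ 0x3D087 (P1/RW1/US1/PS1)
  ⇒ phys 0x3D107 (huge @L0)  [1 reads]
#2 VA=0x500C00BA9 (r,kernel):
  lvl0: tbl 0x39, slot 20 ⇒ 0x3F007 (P1/RW1/US1/PS0)
  lvl1: tbl 0x3F, slot 6 ⇒ 0x43087 (P1/RW1/US1/PS1)
  ⇒ phys 0x43BA9 (huge @L1)  [2 reads]
#3 VA=0x500C00BA9 (r,kernel):
  TLB hit vpn=0x500C00 → PA=0x43BA9

TLB: [["0x480000", "0x3A"], ["0x700000", "0x3D"], ["0x500C00", "0x43"]]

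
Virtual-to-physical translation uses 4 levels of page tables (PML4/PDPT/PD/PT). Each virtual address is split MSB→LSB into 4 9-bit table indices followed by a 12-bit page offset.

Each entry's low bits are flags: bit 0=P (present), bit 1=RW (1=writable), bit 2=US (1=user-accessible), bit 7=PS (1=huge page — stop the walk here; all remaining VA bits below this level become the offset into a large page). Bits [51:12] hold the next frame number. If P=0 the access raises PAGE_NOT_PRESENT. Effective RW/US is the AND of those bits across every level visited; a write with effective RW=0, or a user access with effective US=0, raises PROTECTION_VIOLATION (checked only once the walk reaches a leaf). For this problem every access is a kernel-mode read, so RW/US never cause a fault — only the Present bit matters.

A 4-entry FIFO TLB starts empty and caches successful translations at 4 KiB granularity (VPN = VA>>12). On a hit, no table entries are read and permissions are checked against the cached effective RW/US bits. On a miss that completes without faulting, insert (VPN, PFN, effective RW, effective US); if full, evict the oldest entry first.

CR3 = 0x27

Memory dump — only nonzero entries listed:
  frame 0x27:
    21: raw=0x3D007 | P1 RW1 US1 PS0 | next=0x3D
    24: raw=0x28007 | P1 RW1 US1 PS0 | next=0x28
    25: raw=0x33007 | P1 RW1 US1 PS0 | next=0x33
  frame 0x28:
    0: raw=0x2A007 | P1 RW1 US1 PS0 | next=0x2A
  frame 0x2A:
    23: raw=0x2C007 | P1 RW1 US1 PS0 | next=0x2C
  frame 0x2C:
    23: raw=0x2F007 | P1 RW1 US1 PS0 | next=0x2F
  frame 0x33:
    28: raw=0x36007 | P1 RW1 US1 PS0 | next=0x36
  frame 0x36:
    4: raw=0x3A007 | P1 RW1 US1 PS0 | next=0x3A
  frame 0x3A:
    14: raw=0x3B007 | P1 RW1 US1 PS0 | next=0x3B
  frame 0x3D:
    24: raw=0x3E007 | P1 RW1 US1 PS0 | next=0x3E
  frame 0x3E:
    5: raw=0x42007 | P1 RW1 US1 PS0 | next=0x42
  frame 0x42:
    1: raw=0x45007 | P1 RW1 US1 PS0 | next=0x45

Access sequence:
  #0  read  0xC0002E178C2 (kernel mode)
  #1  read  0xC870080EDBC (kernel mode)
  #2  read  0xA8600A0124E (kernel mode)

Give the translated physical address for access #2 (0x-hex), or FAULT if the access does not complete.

Walk each access:
#0 VA=0xC0002E178C2 (r,kernel):
  L0: frame=0x27 idx=24 entry=0x28007 [P=1 RW=1 US=1 PS=0]
  L1: frame=0x28 idx=0 entry=0x2A007 [P=1 RW=1 US=1 PS=0]
  L2: frame=0x2A idx=23 entry=0x2C007 [P=1 RW=1 US=1 PS=0]
  L3: frame=0x2C idx=23 entry=0x2F007 [P=1 RW=1 US=1 PS=0]
  → PA=0x2F8C2  (4 entries read)
#1 VA=0xC870080EDBC (r,kernel):
  L0: frame=0x27 idx=25 entry=0x33007 [P=1 RW=1 US=1 PS=0]
  L1: frame=0x33 idx=28 entry=0x36007 [P=1 RW=1 US=1 PS=0]
  L2: frame=0x36 idx=4 entry=0x3A007 [P=1 RW=1 US=1 PS=0]
  L3: frame=0x3A idx=14 entry=0x3B007 [P=1 RW=1 US=1 PS=0]
  → PA=0x3BDBC  (4 entries read)
#2 VA=0xA8600A0124E (r,kernel):
  L0: frame=0x27 idx=21 entry=0x3D007 [P=1 RW=1 US=1 PS=0]
  L1: frame=0x3D idx=24 entry=0x3E007 [P=1 RW=1 US=1 PS=0]
  L2: frame=0x3E idx=5 entry=0x42007 [P=1 RW=1 US=1 PS=0]
  L3: frame=0x42 idx=1 entry=0x45007 [P=1 RW=1 US=1 PS=0]
  → PA=0x4524E  (4 entries read)

Access #2 PA: 0x4524E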